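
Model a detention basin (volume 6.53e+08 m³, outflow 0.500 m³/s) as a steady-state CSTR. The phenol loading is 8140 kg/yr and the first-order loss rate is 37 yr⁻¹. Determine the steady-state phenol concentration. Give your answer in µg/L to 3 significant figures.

0.337 µg/L

Outflow Q = 0.500 m³/s × 3.156e+07 s/yr = 1.578e+07 m³/yr.
Steady-state CSTR mass balance: W = Q·C + k·V·C, so C = W/(Q + kV).
Q + kV = 1.578e+07 + 37·6.53e+08 = 2.418e+10 m³/yr.
C = 8140/2.418e+10 = 3.367e-07 kg/m³ = 0.0003367 mg/L = 0.3367 µg/L.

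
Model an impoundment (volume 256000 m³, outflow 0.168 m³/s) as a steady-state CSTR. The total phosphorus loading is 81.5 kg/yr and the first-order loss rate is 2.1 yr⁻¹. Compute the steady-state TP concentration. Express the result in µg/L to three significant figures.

Outflow Q = 0.168 m³/s × 3.156e+07 s/yr = 5.302e+06 m³/yr.
Steady-state CSTR mass balance: W = Q·C + k·V·C, so C = W/(Q + kV).
Q + kV = 5.302e+06 + 2.1·256000 = 5.839e+06 m³/yr.
C = 81.5/5.839e+06 = 1.396e-05 kg/m³ = 0.01396 mg/L = 13.96 µg/L.

14.0 µg/L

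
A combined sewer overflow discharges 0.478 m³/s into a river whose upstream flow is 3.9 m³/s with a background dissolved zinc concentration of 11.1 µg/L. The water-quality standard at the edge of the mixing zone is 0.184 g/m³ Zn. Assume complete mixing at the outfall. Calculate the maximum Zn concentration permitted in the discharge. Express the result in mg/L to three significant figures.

11.1 µg/L = 0.0111 mg/L.
Mass balance: 0.184·4.378 = 0.478·Cₑ + 3.9·0.0111.
Cₑ = (0.8056 − 0.04329) / 0.478 = 1.595 mg/L.

1.59 mg/L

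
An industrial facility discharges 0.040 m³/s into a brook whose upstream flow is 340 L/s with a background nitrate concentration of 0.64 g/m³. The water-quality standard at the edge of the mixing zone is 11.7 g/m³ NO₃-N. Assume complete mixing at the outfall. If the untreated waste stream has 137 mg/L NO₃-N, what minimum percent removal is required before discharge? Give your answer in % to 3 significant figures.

22.8 %

340 L/s = 0.34 m³/s.
Mass balance: 11.7·0.38 = 0.04·Cₑ + 0.34·0.64.
Cₑ = (4.446 − 0.2176) / 0.04 = 105.7 mg/L.
Required removal = 1 − 105.7/137 = 22.84 %.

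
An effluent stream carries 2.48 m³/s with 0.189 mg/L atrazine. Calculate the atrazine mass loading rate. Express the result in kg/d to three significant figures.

Mass flux = Q·C = 2.48 m³/s × 0.189 g/m³ = 0.4687 g/s.
= 0.4687 g/s × 86.4 = 40.5 kg/d.

40.5 kg/d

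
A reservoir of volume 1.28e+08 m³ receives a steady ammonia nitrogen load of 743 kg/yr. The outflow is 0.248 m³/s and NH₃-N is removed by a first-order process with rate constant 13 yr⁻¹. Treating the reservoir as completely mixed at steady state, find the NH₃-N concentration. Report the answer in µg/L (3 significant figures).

Outflow Q = 0.248 m³/s × 3.156e+07 s/yr = 7.826e+06 m³/yr.
Steady-state CSTR mass balance: W = Q·C + k·V·C, so C = W/(Q + kV).
Q + kV = 7.826e+06 + 13·1.28e+08 = 1.672e+09 m³/yr.
C = 743/1.672e+09 = 4.444e-07 kg/m³ = 0.0004444 mg/L = 0.4444 µg/L.

0.444 µg/L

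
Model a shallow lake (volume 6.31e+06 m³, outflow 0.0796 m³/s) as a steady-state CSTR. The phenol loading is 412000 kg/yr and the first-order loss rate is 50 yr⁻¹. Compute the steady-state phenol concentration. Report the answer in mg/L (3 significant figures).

1.30 mg/L

Outflow Q = 0.0796 m³/s × 3.156e+07 s/yr = 2.512e+06 m³/yr.
Steady-state CSTR mass balance: W = Q·C + k·V·C, so C = W/(Q + kV).
Q + kV = 2.512e+06 + 50·6.31e+06 = 3.18e+08 m³/yr.
C = 412000/3.18e+08 = 0.001296 kg/m³ = 1.296 mg/L.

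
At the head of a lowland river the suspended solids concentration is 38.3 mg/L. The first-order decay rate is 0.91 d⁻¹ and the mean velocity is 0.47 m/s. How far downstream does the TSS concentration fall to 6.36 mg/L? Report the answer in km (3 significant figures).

80.1 km

From C = C₀·e^(−kt), t = ln(C₀/C)/k = ln(38.3/6.36)/0.91 = 1.795/0.91 = 1.973 d.
Distance = v·t = 0.47 m/s × 1.705e+05 s = 8.012e+04 m = 80.12 km.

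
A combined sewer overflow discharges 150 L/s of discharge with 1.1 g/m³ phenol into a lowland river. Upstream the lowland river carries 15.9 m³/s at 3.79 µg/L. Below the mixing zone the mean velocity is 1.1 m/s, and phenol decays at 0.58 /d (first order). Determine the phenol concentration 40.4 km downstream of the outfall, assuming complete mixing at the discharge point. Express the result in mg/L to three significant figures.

0.0110 mg/L

150 L/s = 0.15 m³/s.
3.79 µg/L = 0.00379 mg/L.
After complete mixing, C₀ = (0.15·1.1 + 15.9·0.00379) / 16.05 = 0.01403 mg/L.
Travel time t = 4.04e+04 m / 1.1 m/s = 3.673e+04 s = 0.4251 d.
C = 0.01403·exp(−0.58·0.4251) = 0.01403·0.7815 = 0.01097 mg/L.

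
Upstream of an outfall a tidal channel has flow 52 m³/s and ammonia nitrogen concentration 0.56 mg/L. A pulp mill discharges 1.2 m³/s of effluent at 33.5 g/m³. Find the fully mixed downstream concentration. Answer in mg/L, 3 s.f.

1.30 mg/L

Conservation of mass across the mixing zone: C = (1.2·33.5 + 52·0.56) / (1.2 + 52) = 69.32/53.2 = 1.303 mg/L.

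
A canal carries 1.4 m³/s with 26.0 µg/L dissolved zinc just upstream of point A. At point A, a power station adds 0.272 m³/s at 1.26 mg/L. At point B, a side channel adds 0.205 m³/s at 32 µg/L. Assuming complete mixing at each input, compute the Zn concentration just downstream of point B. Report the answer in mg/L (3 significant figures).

0.205 mg/L

26.0 µg/L = 0.026 mg/L.
After input A: C = (1.4·0.026 + 0.272·1.26) / 1.672 = 0.2267 mg/L.
32 µg/L = 0.032 mg/L.
After input B: C = (1.672·0.2267 + 0.205·0.032) / 1.877 = 0.2055 mg/L.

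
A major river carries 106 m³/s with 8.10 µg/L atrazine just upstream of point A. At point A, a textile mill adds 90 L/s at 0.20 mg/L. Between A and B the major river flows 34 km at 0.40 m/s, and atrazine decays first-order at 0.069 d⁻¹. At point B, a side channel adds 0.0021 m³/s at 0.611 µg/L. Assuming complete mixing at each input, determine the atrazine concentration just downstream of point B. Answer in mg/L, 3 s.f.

8.10 µg/L = 0.0081 mg/L.
90 L/s = 0.09 m³/s.
After input A: C = (106·0.0081 + 0.09·0.2) / 106.1 = 0.008263 mg/L.
Over the 34 km reach to input B (t = 8.5e+04 s = 0.9838 d), decay gives C = 0.008263·exp(−0.069·0.9838) = 0.007721 mg/L.
0.611 µg/L = 0.000611 mg/L.
After input B: C = (106.1·0.007721 + 0.0021·0.000611) / 106.1 = 0.00772 mg/L.

0.00772 mg/L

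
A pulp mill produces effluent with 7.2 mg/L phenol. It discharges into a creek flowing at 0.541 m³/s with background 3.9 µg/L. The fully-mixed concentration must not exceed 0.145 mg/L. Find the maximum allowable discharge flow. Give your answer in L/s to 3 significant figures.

3.9 µg/L = 0.0039 mg/L.
Mass balance at complete mixing: C_std·(Q_w + Q_r) = Q_w·C_e + Q_r·C_b.
Rearranging, Q_w = Q_r·(C_std − C_b)/(C_e − C_std) = 0.541·(0.145 − 0.0039) / (7.2 − 0.145) = 0.01082 m³/s.
= 10.82 L/s.

10.8 L/s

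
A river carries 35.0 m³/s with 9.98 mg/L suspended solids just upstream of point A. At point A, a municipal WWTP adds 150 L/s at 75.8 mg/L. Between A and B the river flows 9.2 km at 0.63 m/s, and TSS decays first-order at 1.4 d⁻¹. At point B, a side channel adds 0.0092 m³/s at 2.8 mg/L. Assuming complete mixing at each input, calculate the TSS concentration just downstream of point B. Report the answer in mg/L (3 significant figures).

8.10 mg/L

150 L/s = 0.15 m³/s.
After input A: C = (35·9.98 + 0.15·75.8) / 35.15 = 10.26 mg/L.
Over the 9.2 km reach to input B (t = 1.46e+04 s = 0.169 d), decay gives C = 10.26·exp(−1.4·0.169) = 8.099 mg/L.
After input B: C = (35.15·8.099 + 0.0092·2.8) / 35.16 = 8.097 mg/L.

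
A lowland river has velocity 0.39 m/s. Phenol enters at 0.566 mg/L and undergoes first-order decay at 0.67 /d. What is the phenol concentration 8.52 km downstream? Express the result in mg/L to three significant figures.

0.478 mg/L

Travel time t = 8.52 km / 0.39 m/s = 8520/0.39 = 2.185e+04 s = 0.2528 d.
First-order decay: C = 0.566·exp(−0.67·0.2528) = 0.566·0.8442 = 0.4778 mg/L.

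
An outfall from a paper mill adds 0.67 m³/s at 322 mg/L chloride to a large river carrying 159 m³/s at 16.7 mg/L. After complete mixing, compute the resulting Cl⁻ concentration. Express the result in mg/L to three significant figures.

Flow-weighted mixing gives C = (0.67·322 + 159·16.7) / (0.67 + 159) = 2871/159.7 = 17.98 mg/L.

18.0 mg/L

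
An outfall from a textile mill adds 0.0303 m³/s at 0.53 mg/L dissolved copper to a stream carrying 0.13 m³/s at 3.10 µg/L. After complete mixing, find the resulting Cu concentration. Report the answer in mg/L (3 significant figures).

3.10 µg/L = 0.0031 mg/L.
By mass balance at complete mixing, C = (0.0303·0.53 + 0.13·0.0031) / (0.0303 + 0.13) = 0.01646/0.1603 = 0.1027 mg/L.

0.103 mg/L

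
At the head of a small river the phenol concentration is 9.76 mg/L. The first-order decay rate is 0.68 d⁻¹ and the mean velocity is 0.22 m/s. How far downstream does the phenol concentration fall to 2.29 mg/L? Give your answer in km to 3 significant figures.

40.5 km

From C = C₀·e^(−kt), t = ln(C₀/C)/k = ln(9.76/2.29)/0.68 = 1.45/0.68 = 2.132 d.
Distance = v·t = 0.22 m/s × 1.842e+05 s = 4.052e+04 m = 40.52 km.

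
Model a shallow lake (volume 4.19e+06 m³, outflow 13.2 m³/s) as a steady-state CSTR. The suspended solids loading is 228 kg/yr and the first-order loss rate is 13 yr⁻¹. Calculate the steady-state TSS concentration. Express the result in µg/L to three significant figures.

Outflow Q = 13.2 m³/s × 3.156e+07 s/yr = 4.166e+08 m³/yr.
Steady-state CSTR mass balance: W = Q·C + k·V·C, so C = W/(Q + kV).
Q + kV = 4.166e+08 + 13·4.19e+06 = 4.71e+08 m³/yr.
C = 228/4.71e+08 = 4.84e-07 kg/m³ = 0.000484 mg/L = 0.484 µg/L.

0.484 µg/L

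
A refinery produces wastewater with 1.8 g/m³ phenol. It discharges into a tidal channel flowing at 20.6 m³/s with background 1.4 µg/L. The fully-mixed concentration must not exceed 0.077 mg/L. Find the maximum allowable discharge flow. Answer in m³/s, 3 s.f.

1.4 µg/L = 0.0014 mg/L.
Mass balance at complete mixing: C_std·(Q_w + Q_r) = Q_w·C_e + Q_r·C_b.
Rearranging, Q_w = Q_r·(C_std − C_b)/(C_e − C_std) = 20.6·(0.077 − 0.0014) / (1.8 − 0.077) = 0.9039 m³/s.

0.904 m³/s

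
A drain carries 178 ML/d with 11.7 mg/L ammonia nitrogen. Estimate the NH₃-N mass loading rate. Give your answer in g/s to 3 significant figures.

24.1 g/s

178 ML/d = 2.06 m³/s.
Mass flux = Q·C = 2.06 m³/s × 11.7 g/m³ = 24.1 g/s.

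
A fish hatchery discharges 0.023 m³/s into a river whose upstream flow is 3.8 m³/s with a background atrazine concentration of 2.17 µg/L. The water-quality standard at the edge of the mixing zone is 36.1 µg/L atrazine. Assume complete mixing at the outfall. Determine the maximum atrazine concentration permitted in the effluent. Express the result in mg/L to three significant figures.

5.64 mg/L

2.17 µg/L = 0.00217 mg/L.
36.1 µg/L = 0.0361 mg/L.
Mass balance: 0.0361·3.823 = 0.023·Cₑ + 3.8·0.00217.
Cₑ = (0.138 − 0.008246) / 0.023 = 5.642 mg/L.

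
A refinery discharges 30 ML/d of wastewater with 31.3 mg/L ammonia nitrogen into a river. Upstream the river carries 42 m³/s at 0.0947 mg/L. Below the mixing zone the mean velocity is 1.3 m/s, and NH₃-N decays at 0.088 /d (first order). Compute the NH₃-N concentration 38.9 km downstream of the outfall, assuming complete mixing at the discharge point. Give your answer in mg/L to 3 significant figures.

30 ML/d = 0.3472 m³/s.
After complete mixing, C₀ = (0.3472·31.3 + 42·0.0947) / 42.35 = 0.3506 mg/L.
Travel time t = 3.89e+04 m / 1.3 m/s = 2.992e+04 s = 0.3463 d.
C = 0.3506·exp(−0.088·0.3463) = 0.3506·0.97 = 0.34 mg/L.

0.340 mg/L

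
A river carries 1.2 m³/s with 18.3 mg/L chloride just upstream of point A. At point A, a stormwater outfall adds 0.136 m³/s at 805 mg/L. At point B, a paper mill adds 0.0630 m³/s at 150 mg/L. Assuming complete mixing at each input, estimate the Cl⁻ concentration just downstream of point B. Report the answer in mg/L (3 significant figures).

After input A: C = (1.2·18.3 + 0.136·805) / 1.336 = 98.38 mg/L.
After input B: C = (1.336·98.38 + 0.063·150) / 1.399 = 100.7 mg/L.

101 mg/L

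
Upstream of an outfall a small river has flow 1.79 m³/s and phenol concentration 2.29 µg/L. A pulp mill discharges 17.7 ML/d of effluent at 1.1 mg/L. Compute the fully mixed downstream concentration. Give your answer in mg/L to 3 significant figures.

0.115 mg/L

17.7 ML/d = 0.2049 m³/s.
2.29 µg/L = 0.00229 mg/L.
By mass balance at complete mixing, C = (0.2049·1.1 + 1.79·0.00229) / (0.2049 + 1.79) = 0.2294/1.995 = 0.115 mg/L.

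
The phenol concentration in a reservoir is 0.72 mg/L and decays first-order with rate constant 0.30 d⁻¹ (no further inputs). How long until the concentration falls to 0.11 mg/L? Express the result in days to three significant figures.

t = ln(C₀/C)/k = ln(0.72/0.11)/0.30 = 1.879/0.30 = 6.263 d.

6.26 d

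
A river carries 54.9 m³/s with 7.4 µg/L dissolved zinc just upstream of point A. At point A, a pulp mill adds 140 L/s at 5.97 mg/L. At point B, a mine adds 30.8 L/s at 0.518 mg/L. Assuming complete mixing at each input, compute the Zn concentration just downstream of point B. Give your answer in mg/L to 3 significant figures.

7.4 µg/L = 0.0074 mg/L.
140 L/s = 0.14 m³/s.
After input A: C = (54.9·0.0074 + 0.14·5.97) / 55.04 = 0.02257 mg/L.
30.8 L/s = 0.0308 m³/s.
After input B: C = (55.04·0.02257 + 0.0308·0.518) / 55.07 = 0.02284 mg/L.

0.0228 mg/L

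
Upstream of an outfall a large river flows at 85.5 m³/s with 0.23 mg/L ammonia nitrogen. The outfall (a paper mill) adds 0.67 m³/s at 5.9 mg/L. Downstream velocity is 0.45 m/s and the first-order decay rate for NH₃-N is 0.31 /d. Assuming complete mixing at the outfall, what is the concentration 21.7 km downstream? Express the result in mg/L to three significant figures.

After complete mixing, C₀ = (0.67·5.9 + 85.5·0.23) / 86.17 = 0.2741 mg/L.
Travel time t = 2.17e+04 m / 0.45 m/s = 4.822e+04 s = 0.5581 d.
C = 0.2741·exp(−0.31·0.5581) = 0.2741·0.8411 = 0.2305 mg/L.

0.231 mg/L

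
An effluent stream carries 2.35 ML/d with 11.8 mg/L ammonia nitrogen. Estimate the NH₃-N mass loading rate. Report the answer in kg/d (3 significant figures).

2.35 ML/d = 0.0272 m³/s.
Mass flux = Q·C = 0.0272 m³/s × 11.8 g/m³ = 0.3209 g/s.
= 0.3209 g/s × 86.4 = 27.73 kg/d.

27.7 kg/d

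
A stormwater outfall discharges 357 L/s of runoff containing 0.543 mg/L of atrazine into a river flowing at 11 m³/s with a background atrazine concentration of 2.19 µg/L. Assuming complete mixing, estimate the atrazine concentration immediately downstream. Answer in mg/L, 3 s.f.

357 L/s = 0.357 m³/s.
2.19 µg/L = 0.00219 mg/L.
By mass balance at complete mixing, C = (0.357·0.543 + 11·0.00219) / (0.357 + 11) = 0.2179/11.36 = 0.01919 mg/L.

0.0192 mg/L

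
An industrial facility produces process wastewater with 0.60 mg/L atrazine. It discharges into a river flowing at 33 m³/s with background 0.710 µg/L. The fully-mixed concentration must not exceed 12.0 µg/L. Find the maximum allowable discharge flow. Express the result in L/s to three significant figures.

634 L/s

0.710 µg/L = 0.00071 mg/L.
12.0 µg/L = 0.012 mg/L.
Mass balance at complete mixing: C_std·(Q_w + Q_r) = Q_w·C_e + Q_r·C_b.
Rearranging, Q_w = Q_r·(C_std − C_b)/(C_e − C_std) = 33·(0.012 − 0.00071) / (0.6 − 0.012) = 0.6336 m³/s.
= 633.6 L/s.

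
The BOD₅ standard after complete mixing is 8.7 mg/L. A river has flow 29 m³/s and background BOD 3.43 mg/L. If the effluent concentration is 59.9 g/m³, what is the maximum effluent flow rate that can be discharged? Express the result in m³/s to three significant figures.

Mass balance at complete mixing: C_std·(Q_w + Q_r) = Q_w·C_e + Q_r·C_b.
Rearranging, Q_w = Q_r·(C_std − C_b)/(C_e − C_std) = 29·(8.7 − 3.43) / (59.9 − 8.7) = 2.985 m³/s.

2.98 m³/s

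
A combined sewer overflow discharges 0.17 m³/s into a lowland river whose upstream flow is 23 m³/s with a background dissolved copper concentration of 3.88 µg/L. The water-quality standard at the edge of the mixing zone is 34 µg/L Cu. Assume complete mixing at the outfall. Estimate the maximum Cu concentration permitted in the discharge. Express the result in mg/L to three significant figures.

3.88 µg/L = 0.00388 mg/L.
34 µg/L = 0.034 mg/L.
Mass balance: 0.034·23.17 = 0.17·Cₑ + 23·0.00388.
Cₑ = (0.7878 − 0.08924) / 0.17 = 4.109 mg/L.

4.11 mg/L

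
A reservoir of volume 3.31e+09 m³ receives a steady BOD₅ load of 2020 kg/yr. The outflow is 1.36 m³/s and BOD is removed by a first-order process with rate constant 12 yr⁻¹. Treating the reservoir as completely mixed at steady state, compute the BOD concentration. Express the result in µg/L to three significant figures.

0.0508 µg/L

Outflow Q = 1.36 m³/s × 3.156e+07 s/yr = 4.292e+07 m³/yr.
Steady-state CSTR mass balance: W = Q·C + k·V·C, so C = W/(Q + kV).
Q + kV = 4.292e+07 + 12·3.31e+09 = 3.976e+10 m³/yr.
C = 2020/3.976e+10 = 5.08e-08 kg/m³ = 5.08e-05 mg/L = 0.0508 µg/L.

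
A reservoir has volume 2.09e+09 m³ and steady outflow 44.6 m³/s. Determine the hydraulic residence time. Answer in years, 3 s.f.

1.48 yr

Q = 44.6 m³/s × 3.156e+07 s/yr = 1.407e+09 m³/yr.
Hydraulic residence time τ = V/Q = 2.09e+09/1.407e+09 = 1.485 yr.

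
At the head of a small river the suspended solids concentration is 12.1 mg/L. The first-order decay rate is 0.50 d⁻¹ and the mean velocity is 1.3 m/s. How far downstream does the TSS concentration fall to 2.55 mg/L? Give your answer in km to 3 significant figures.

350 km

From C = C₀·e^(−kt), t = ln(C₀/C)/k = ln(12.1/2.55)/0.50 = 1.557/0.50 = 3.114 d.
Distance = v·t = 1.3 m/s × 2.691e+05 s = 3.498e+05 m = 349.8 km.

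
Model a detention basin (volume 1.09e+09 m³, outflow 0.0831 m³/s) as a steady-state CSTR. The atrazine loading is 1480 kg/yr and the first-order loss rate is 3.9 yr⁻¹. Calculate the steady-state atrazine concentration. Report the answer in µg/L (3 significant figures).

Outflow Q = 0.0831 m³/s × 3.156e+07 s/yr = 2.622e+06 m³/yr.
Steady-state CSTR mass balance: W = Q·C + k·V·C, so C = W/(Q + kV).
Q + kV = 2.622e+06 + 3.9·1.09e+09 = 4.254e+09 m³/yr.
C = 1480/4.254e+09 = 3.479e-07 kg/m³ = 0.0003479 mg/L = 0.3479 µg/L.

0.348 µg/L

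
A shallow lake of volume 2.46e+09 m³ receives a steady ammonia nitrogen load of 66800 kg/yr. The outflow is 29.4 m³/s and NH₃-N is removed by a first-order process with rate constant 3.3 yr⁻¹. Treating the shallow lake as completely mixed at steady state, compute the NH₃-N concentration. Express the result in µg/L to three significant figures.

Outflow Q = 29.4 m³/s × 3.156e+07 s/yr = 9.278e+08 m³/yr.
Steady-state CSTR mass balance: W = Q·C + k·V·C, so C = W/(Q + kV).
Q + kV = 9.278e+08 + 3.3·2.46e+09 = 9.046e+09 m³/yr.
C = 66800/9.046e+09 = 7.385e-06 kg/m³ = 0.007385 mg/L = 7.385 µg/L.

7.38 µg/L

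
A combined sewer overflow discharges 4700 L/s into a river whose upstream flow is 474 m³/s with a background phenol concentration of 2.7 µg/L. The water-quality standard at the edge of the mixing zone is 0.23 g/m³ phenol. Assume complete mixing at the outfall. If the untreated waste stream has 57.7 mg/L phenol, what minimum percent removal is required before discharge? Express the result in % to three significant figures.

59.9 %

4700 L/s = 4.7 m³/s.
2.7 µg/L = 0.0027 mg/L.
Mass balance: 0.23·478.7 = 4.7·Cₑ + 474·0.0027.
Cₑ = (110.1 − 1.28) / 4.7 = 23.15 mg/L.
Required removal = 1 − 23.15/57.7 = 59.87 %.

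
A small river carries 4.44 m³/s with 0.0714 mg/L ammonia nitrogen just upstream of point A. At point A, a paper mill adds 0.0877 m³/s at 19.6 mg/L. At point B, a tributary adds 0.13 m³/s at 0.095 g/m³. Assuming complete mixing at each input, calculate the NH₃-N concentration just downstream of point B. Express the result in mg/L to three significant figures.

0.440 mg/L

After input A: C = (4.44·0.0714 + 0.0877·19.6) / 4.528 = 0.4497 mg/L.
After input B: C = (4.528·0.4497 + 0.13·0.095) / 4.658 = 0.4398 mg/L.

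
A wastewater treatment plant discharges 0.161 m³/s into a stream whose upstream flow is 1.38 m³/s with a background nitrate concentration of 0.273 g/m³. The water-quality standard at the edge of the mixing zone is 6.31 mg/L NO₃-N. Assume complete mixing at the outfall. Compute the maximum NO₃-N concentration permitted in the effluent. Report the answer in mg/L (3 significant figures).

58.1 mg/L

Mass balance: 6.31·1.541 = 0.161·Cₑ + 1.38·0.273.
Cₑ = (9.724 − 0.3767) / 0.161 = 58.06 mg/L.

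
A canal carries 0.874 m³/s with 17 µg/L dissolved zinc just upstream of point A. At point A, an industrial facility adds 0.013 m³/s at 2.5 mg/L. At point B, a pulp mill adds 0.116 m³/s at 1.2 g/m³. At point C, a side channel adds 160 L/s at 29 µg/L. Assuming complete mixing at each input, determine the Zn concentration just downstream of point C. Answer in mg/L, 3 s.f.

17 µg/L = 0.017 mg/L.
After input A: C = (0.874·0.017 + 0.013·2.5) / 0.887 = 0.05339 mg/L.
After input B: C = (0.887·0.05339 + 0.116·1.2) / 1.003 = 0.186 mg/L.
160 L/s = 0.16 m³/s.
29 µg/L = 0.029 mg/L.
After input C: C = (1.003·0.186 + 0.16·0.029) / 1.163 = 0.1644 mg/L.

0.164 mg/L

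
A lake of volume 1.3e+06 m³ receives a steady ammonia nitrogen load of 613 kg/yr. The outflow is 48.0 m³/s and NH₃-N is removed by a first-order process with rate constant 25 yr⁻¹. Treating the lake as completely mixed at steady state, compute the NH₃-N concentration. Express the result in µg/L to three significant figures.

Outflow Q = 48.0 m³/s × 3.156e+07 s/yr = 1.515e+09 m³/yr.
Steady-state CSTR mass balance: W = Q·C + k·V·C, so C = W/(Q + kV).
Q + kV = 1.515e+09 + 25·1.3e+06 = 1.547e+09 m³/yr.
C = 613/1.547e+09 = 3.962e-07 kg/m³ = 0.0003962 mg/L = 0.3962 µg/L.

0.396 µg/L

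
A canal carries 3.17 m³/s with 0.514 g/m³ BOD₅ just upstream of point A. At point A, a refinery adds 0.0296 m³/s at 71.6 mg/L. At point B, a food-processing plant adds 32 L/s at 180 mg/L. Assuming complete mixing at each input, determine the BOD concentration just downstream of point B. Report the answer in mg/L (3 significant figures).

After input A: C = (3.17·0.514 + 0.0296·71.6) / 3.2 = 1.172 mg/L.
32 L/s = 0.032 m³/s.
After input B: C = (3.2·1.172 + 0.032·180) / 3.232 = 2.942 mg/L.

2.94 mg/L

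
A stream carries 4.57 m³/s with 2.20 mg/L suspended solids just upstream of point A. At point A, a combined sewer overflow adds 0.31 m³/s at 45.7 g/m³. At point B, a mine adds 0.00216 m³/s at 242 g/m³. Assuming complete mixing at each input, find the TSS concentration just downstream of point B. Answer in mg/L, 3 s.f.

After input A: C = (4.57·2.2 + 0.31·45.7) / 4.88 = 4.963 mg/L.
After input B: C = (4.88·4.963 + 0.00216·242) / 4.882 = 5.068 mg/L.

5.07 mg/L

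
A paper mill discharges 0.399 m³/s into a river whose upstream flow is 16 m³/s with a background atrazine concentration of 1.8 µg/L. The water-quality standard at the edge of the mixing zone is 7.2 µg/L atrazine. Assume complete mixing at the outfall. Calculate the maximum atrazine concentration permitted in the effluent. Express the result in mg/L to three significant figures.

0.224 mg/L

1.8 µg/L = 0.0018 mg/L.
7.2 µg/L = 0.0072 mg/L.
Mass balance: 0.0072·16.4 = 0.399·Cₑ + 16·0.0018.
Cₑ = (0.1181 − 0.0288) / 0.399 = 0.2237 mg/L.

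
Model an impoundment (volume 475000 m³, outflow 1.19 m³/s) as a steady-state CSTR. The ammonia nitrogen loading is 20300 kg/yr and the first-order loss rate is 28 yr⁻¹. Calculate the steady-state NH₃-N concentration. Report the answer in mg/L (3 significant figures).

0.399 mg/L

Outflow Q = 1.19 m³/s × 3.156e+07 s/yr = 3.755e+07 m³/yr.
Steady-state CSTR mass balance: W = Q·C + k·V·C, so C = W/(Q + kV).
Q + kV = 3.755e+07 + 28·475000 = 5.085e+07 m³/yr.
C = 20300/5.085e+07 = 0.0003992 kg/m³ = 0.3992 mg/L.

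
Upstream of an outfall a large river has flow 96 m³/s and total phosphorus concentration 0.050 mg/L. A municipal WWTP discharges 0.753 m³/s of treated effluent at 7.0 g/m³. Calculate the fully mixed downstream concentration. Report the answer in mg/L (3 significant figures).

0.104 mg/L

Conservation of mass across the mixing zone: C = (0.753·7 + 96·0.05) / (0.753 + 96) = 10.07/96.75 = 0.1041 mg/L.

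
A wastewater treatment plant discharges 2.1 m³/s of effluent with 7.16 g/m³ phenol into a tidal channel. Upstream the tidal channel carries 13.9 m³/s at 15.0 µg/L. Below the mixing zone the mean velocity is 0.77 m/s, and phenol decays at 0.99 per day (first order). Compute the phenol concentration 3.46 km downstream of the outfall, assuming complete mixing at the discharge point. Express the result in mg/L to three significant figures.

0.905 mg/L

15.0 µg/L = 0.015 mg/L.
After complete mixing, C₀ = (2.1·7.16 + 13.9·0.015) / 16 = 0.9528 mg/L.
Travel time t = 3460 m / 0.77 m/s = 4494 s = 0.05201 d.
C = 0.9528·exp(−0.99·0.05201) = 0.9528·0.9498 = 0.905 mg/L.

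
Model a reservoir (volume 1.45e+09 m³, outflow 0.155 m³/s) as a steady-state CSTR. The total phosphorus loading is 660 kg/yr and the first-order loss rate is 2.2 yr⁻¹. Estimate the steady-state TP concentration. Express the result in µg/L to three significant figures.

0.207 µg/L

Outflow Q = 0.155 m³/s × 3.156e+07 s/yr = 4.891e+06 m³/yr.
Steady-state CSTR mass balance: W = Q·C + k·V·C, so C = W/(Q + kV).
Q + kV = 4.891e+06 + 2.2·1.45e+09 = 3.195e+09 m³/yr.
C = 660/3.195e+09 = 2.066e-07 kg/m³ = 0.0002066 mg/L = 0.2066 µg/L.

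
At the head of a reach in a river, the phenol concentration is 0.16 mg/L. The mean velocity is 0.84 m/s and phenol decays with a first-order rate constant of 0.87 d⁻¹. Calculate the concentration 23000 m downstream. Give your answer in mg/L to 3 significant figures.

0.121 mg/L

Travel time t = 23000 m / 0.84 m/s = 2.3e+04/0.84 = 2.738e+04 s = 0.3169 d.
First-order decay: C = 0.16·exp(−0.87·0.3169) = 0.16·0.759 = 0.1214 mg/L.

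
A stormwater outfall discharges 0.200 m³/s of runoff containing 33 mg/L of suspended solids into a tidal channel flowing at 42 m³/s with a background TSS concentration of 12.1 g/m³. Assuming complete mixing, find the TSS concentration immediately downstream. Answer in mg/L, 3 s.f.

12.2 mg/L

Conservation of mass across the mixing zone: C = (0.2·33 + 42·12.1) / (0.2 + 42) = 514.8/42.2 = 12.2 mg/L.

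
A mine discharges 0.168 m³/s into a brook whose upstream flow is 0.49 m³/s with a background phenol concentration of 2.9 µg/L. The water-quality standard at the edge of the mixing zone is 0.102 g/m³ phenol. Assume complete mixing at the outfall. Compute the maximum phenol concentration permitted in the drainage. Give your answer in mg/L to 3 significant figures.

0.391 mg/L

2.9 µg/L = 0.0029 mg/L.
Mass balance: 0.102·0.658 = 0.168·Cₑ + 0.49·0.0029.
Cₑ = (0.06712 − 0.001421) / 0.168 = 0.391 mg/L.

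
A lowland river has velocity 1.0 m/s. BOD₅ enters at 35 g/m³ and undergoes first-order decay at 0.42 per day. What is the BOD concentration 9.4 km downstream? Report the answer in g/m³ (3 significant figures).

Travel time t = 9.4 km / 1.0 m/s = 9400/1.0 = 9400 s = 0.1088 d.
First-order decay: C = 35·exp(−0.42·0.1088) = 35·0.9553 = 33.44 g/m³.

33.4 g/m³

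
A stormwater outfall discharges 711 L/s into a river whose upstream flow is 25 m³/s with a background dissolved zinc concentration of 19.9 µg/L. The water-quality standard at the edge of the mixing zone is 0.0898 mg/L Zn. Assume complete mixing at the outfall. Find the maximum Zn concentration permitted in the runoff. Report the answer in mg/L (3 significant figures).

711 L/s = 0.711 m³/s.
19.9 µg/L = 0.0199 mg/L.
Mass balance: 0.0898·25.71 = 0.711·Cₑ + 25·0.0199.
Cₑ = (2.309 − 0.4975) / 0.711 = 2.548 mg/L.

2.55 mg/L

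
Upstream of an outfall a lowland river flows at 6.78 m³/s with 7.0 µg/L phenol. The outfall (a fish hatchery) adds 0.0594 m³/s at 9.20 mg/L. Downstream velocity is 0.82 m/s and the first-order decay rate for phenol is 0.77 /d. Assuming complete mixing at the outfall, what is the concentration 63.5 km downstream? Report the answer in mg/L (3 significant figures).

7.0 µg/L = 0.007 mg/L.
After complete mixing, C₀ = (0.0594·9.2 + 6.78·0.007) / 6.839 = 0.08684 mg/L.
Travel time t = 6.35e+04 m / 0.82 m/s = 7.744e+04 s = 0.8963 d.
C = 0.08684·exp(−0.77·0.8963) = 0.08684·0.5015 = 0.04355 mg/L.

0.0436 mg/L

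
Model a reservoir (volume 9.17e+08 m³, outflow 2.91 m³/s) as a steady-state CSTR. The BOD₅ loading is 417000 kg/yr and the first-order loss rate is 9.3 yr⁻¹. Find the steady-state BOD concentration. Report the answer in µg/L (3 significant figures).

48.4 µg/L

Outflow Q = 2.91 m³/s × 3.156e+07 s/yr = 9.183e+07 m³/yr.
Steady-state CSTR mass balance: W = Q·C + k·V·C, so C = W/(Q + kV).
Q + kV = 9.183e+07 + 9.3·9.17e+08 = 8.62e+09 m³/yr.
C = 417000/8.62e+09 = 4.838e-05 kg/m³ = 0.04838 mg/L = 48.38 µg/L.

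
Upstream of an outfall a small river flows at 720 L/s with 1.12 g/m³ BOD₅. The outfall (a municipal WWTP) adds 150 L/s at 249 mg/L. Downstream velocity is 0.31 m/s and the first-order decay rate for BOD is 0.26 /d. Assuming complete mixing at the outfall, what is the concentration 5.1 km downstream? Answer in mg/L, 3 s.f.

150 L/s = 0.15 m³/s.
720 L/s = 0.72 m³/s.
After complete mixing, C₀ = (0.15·249 + 0.72·1.12) / 0.87 = 43.86 mg/L.
Travel time t = 5100 m / 0.31 m/s = 1.645e+04 s = 0.1904 d.
C = 43.86·exp(−0.26·0.1904) = 43.86·0.9517 = 41.74 mg/L.

41.7 mg/L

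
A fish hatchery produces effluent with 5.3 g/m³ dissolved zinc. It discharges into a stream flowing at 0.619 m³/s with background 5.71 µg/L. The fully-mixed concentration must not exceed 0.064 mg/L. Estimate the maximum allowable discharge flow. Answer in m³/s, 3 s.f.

5.71 µg/L = 0.00571 mg/L.
Mass balance at complete mixing: C_std·(Q_w + Q_r) = Q_w·C_e + Q_r·C_b.
Rearranging, Q_w = Q_r·(C_std − C_b)/(C_e − C_std) = 0.619·(0.064 − 0.00571) / (5.3 − 0.064) = 0.006891 m³/s.

0.00689 m³/s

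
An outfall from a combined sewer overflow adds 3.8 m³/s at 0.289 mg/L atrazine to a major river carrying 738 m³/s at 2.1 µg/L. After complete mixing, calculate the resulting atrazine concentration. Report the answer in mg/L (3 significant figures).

2.1 µg/L = 0.0021 mg/L.
Flow-weighted mixing gives C = (3.8·0.289 + 738·0.0021) / (3.8 + 738) = 2.648/741.8 = 0.00357 mg/L.

0.00357 mg/L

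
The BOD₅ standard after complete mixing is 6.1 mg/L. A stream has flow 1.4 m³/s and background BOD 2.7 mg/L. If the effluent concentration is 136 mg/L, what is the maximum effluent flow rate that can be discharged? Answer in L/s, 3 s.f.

36.6 L/s

Mass balance at complete mixing: C_std·(Q_w + Q_r) = Q_w·C_e + Q_r·C_b.
Rearranging, Q_w = Q_r·(C_std − C_b)/(C_e − C_std) = 1.4·(6.1 − 2.7) / (136 − 6.1) = 0.03664 m³/s.
= 36.64 L/s.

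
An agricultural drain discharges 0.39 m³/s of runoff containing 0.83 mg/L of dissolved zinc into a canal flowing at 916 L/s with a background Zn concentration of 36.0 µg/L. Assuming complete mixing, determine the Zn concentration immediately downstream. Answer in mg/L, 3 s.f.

0.273 mg/L

916 L/s = 0.916 m³/s.
36.0 µg/L = 0.036 mg/L.
Conservation of mass across the mixing zone: C = (0.39·0.83 + 0.916·0.036) / (0.39 + 0.916) = 0.3567/1.306 = 0.2731 mg/L.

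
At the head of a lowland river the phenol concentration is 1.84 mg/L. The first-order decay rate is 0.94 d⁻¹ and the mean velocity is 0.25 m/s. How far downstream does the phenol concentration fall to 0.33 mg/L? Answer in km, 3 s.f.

From C = C₀·e^(−kt), t = ln(C₀/C)/k = ln(1.84/0.33)/0.94 = 1.718/0.94 = 1.828 d.
Distance = v·t = 0.25 m/s × 1.579e+05 s = 3.949e+04 m = 39.49 km.

39.5 km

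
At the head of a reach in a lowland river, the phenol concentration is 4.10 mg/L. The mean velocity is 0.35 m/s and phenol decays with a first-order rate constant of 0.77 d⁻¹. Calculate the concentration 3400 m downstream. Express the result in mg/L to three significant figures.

3.76 mg/L

Travel time t = 3400 m / 0.35 m/s = 3400/0.35 = 9714 s = 0.1124 d.
First-order decay: C = 4.10·exp(−0.77·0.1124) = 4.10·0.9171 = 3.76 mg/L.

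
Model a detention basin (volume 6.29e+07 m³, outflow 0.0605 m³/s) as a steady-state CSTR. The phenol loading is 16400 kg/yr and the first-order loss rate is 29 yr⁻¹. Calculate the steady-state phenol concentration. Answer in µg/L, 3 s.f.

8.98 µg/L

Outflow Q = 0.0605 m³/s × 3.156e+07 s/yr = 1.909e+06 m³/yr.
Steady-state CSTR mass balance: W = Q·C + k·V·C, so C = W/(Q + kV).
Q + kV = 1.909e+06 + 29·6.29e+07 = 1.826e+09 m³/yr.
C = 16400/1.826e+09 = 8.981e-06 kg/m³ = 0.008981 mg/L = 8.981 µg/L.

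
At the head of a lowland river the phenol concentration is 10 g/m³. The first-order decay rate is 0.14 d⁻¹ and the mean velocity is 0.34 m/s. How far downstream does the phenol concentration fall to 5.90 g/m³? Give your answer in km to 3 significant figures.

111 km

From C = C₀·e^(−kt), t = ln(C₀/C)/k = ln(10/5.90)/0.14 = 0.5276/0.14 = 3.769 d.
Distance = v·t = 0.34 m/s × 3.256e+05 s = 1.107e+05 m = 110.7 km.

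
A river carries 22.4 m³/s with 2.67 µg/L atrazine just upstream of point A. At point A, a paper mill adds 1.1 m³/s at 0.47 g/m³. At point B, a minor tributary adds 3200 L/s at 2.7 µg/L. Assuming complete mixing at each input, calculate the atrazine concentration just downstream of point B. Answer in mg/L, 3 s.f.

2.67 µg/L = 0.00267 mg/L.
After input A: C = (22.4·0.00267 + 1.1·0.47) / 23.5 = 0.02455 mg/L.
3200 L/s = 3.2 m³/s.
2.7 µg/L = 0.0027 mg/L.
After input B: C = (23.5·0.02455 + 3.2·0.0027) / 26.7 = 0.02193 mg/L.

0.0219 mg/L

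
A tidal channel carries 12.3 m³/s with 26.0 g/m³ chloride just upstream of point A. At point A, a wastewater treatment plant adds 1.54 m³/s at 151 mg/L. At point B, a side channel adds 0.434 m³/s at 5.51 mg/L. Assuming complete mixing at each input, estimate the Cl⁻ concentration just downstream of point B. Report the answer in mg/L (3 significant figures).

After input A: C = (12.3·26 + 1.54·151) / 13.84 = 39.91 mg/L.
After input B: C = (13.84·39.91 + 0.434·5.51) / 14.27 = 38.86 mg/L.

38.9 mg/L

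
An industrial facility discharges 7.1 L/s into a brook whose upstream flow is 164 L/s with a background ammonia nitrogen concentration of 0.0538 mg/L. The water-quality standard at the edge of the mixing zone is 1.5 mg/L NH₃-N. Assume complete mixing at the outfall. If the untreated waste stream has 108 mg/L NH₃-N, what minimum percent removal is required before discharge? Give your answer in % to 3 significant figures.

7.1 L/s = 0.0071 m³/s.
164 L/s = 0.164 m³/s.
Mass balance: 1.5·0.1711 = 0.0071·Cₑ + 0.164·0.0538.
Cₑ = (0.2566 − 0.008823) / 0.0071 = 34.91 mg/L.
Required removal = 1 − 34.91/108 = 67.68 %.

67.7 %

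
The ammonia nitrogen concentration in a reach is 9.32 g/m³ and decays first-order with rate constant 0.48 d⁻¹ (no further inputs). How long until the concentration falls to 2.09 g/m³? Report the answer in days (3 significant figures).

t = ln(C₀/C)/k = ln(9.32/2.09)/0.48 = 1.495/0.48 = 3.115 d.

3.11 d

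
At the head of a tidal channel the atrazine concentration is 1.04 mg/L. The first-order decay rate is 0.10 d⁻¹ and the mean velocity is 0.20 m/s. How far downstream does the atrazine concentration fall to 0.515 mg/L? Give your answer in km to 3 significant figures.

From C = C₀·e^(−kt), t = ln(C₀/C)/k = ln(1.04/0.515)/0.10 = 0.7028/0.10 = 7.028 d.
Distance = v·t = 0.20 m/s × 6.072e+05 s = 1.214e+05 m = 121.4 km.

121 km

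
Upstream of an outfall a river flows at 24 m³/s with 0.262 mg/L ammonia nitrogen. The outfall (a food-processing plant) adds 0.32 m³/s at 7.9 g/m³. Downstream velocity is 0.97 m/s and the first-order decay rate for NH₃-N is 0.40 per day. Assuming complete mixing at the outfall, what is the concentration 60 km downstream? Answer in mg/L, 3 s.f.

0.272 mg/L

After complete mixing, C₀ = (0.32·7.9 + 24·0.262) / 24.32 = 0.3625 mg/L.
Travel time t = 6e+04 m / 0.97 m/s = 6.186e+04 s = 0.7159 d.
C = 0.3625·exp(−0.40·0.7159) = 0.3625·0.751 = 0.2722 mg/L.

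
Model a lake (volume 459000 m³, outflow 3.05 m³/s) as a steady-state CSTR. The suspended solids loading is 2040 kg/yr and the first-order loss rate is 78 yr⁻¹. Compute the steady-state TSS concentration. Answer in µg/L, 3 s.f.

Outflow Q = 3.05 m³/s × 3.156e+07 s/yr = 9.625e+07 m³/yr.
Steady-state CSTR mass balance: W = Q·C + k·V·C, so C = W/(Q + kV).
Q + kV = 9.625e+07 + 78·459000 = 1.321e+08 m³/yr.
C = 2040/1.321e+08 = 1.545e-05 kg/m³ = 0.01545 mg/L = 15.45 µg/L.

15.4 µg/L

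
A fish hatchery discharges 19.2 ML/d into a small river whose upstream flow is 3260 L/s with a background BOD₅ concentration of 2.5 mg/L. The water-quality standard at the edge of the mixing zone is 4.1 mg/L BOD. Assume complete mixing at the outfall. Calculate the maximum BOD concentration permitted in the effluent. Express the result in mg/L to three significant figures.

19.2 ML/d = 0.2222 m³/s.
3260 L/s = 3.26 m³/s.
Mass balance: 4.1·3.482 = 0.2222·Cₑ + 3.26·2.5.
Cₑ = (14.28 − 8.15) / 0.2222 = 27.57 mg/L.

27.6 mg/L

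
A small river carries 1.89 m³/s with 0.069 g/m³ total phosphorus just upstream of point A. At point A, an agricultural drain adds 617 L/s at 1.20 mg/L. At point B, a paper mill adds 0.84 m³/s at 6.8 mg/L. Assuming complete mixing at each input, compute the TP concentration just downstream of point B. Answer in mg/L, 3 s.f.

1.97 mg/L

617 L/s = 0.617 m³/s.
After input A: C = (1.89·0.069 + 0.617·1.2) / 2.507 = 0.3474 mg/L.
After input B: C = (2.507·0.3474 + 0.84·6.8) / 3.347 = 1.967 mg/L.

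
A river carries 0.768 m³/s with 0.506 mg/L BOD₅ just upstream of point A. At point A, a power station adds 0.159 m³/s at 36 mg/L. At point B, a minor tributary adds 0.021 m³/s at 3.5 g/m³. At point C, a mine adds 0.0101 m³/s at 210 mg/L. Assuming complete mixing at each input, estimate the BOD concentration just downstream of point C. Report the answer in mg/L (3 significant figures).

8.67 mg/L

After input A: C = (0.768·0.506 + 0.159·36) / 0.927 = 6.594 mg/L.
After input B: C = (0.927·6.594 + 0.021·3.5) / 0.948 = 6.525 mg/L.
After input C: C = (0.948·6.525 + 0.0101·210) / 0.9581 = 8.67 mg/L.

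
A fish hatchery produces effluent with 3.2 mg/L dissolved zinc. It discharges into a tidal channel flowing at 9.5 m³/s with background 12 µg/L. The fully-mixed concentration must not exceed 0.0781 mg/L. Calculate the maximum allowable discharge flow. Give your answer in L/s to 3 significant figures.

201 L/s

12 µg/L = 0.012 mg/L.
Mass balance at complete mixing: C_std·(Q_w + Q_r) = Q_w·C_e + Q_r·C_b.
Rearranging, Q_w = Q_r·(C_std − C_b)/(C_e − C_std) = 9.5·(0.0781 − 0.012) / (3.2 − 0.0781) = 0.2011 m³/s.
= 201.1 L/s.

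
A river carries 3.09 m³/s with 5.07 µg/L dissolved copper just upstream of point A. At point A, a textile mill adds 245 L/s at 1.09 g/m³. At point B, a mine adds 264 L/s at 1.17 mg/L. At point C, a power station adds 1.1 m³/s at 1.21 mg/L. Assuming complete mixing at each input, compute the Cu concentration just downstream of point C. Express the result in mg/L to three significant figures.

0.409 mg/L

5.07 µg/L = 0.00507 mg/L.
245 L/s = 0.245 m³/s.
After input A: C = (3.09·0.00507 + 0.245·1.09) / 3.335 = 0.08477 mg/L.
264 L/s = 0.264 m³/s.
After input B: C = (3.335·0.08477 + 0.264·1.17) / 3.599 = 0.1644 mg/L.
After input C: C = (3.599·0.1644 + 1.1·1.21) / 4.699 = 0.4092 mg/L.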